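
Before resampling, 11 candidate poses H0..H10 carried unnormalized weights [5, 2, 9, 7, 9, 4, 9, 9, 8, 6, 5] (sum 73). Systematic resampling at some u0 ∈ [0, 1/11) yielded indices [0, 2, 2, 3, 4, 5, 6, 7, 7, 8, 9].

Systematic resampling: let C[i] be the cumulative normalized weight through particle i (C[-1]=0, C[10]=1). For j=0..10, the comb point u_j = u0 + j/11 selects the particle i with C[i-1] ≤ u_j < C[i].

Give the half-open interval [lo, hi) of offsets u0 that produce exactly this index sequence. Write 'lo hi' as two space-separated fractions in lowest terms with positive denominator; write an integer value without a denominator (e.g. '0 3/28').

C = [5/73, 7/73, 16/73, 23/73, 32/73, 36/73, 45/73, 54/73, 62/73, 68/73, 1]
j=0 picked index 0: u0 ∈ [0, 5/73)
j=1 picked index 2: u0 ∈ [4/803, 103/803)
j=2 picked index 2: u0 ∈ [-69/803, 30/803)
j=3 picked index 3: u0 ∈ [-43/803, 34/803)
j=4 picked index 4: u0 ∈ [-39/803, 60/803)
j=5 picked index 5: u0 ∈ [-13/803, 31/803)
j=6 picked index 6: u0 ∈ [-42/803, 57/803)
j=7 picked index 7: u0 ∈ [-16/803, 83/803)
j=8 picked index 7: u0 ∈ [-89/803, 10/803)
j=9 picked index 8: u0 ∈ [-63/803, 25/803)
j=10 picked index 9: u0 ∈ [-48/803, 18/803)
intersection: [4/803, 10/803)

4/803 10/803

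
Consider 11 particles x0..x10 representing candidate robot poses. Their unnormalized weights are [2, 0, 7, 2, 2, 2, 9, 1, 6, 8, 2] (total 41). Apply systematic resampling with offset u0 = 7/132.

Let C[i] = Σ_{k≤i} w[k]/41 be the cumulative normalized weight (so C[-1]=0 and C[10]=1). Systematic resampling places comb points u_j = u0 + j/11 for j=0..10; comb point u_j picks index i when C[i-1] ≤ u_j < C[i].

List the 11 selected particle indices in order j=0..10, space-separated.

2 2 3 5 6 6 7 8 9 9 10

C = [2/41, 2/41, 9/41, 11/41, 13/41, 15/41, 24/41, 25/41, 31/41, 39/41, 1]
j=0: u_0=7/132 ∈ [2/41, 9/41) → index 2
j=1: u_1=19/132 ∈ [2/41, 9/41) → index 2
j=2: u_2=31/132 ∈ [9/41, 11/41) → index 3
j=3: u_3=43/132 ∈ [13/41, 15/41) → index 5
j=4: u_4=5/12 ∈ [15/41, 24/41) → index 6
j=5: u_5=67/132 ∈ [15/41, 24/41) → index 6
j=6: u_6=79/132 ∈ [24/41, 25/41) → index 7
j=7: u_7=91/132 ∈ [25/41, 31/41) → index 8
j=8: u_8=103/132 ∈ [31/41, 39/41) → index 9
j=9: u_9=115/132 ∈ [31/41, 39/41) → index 9
j=10: u_10=127/132 ∈ [39/41, 1) → index 10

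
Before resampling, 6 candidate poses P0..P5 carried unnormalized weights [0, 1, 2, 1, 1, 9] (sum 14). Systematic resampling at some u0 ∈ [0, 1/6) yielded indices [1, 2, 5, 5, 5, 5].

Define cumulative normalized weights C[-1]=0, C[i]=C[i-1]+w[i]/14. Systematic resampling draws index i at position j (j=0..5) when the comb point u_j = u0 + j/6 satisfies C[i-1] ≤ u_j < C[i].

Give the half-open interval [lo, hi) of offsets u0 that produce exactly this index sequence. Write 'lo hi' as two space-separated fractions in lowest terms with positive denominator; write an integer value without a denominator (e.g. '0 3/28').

1/42 1/21

C = [0, 1/14, 3/14, 2/7, 5/14, 1]
j=0 picked index 1: u0 ∈ [0, 1/14)
j=1 picked index 2: u0 ∈ [-2/21, 1/21)
j=2 picked index 5: u0 ∈ [1/42, 2/3)
j=3 picked index 5: u0 ∈ [-1/7, 1/2)
j=4 picked index 5: u0 ∈ [-13/42, 1/3)
j=5 picked index 5: u0 ∈ [-10/21, 1/6)
intersection: [1/42, 1/21)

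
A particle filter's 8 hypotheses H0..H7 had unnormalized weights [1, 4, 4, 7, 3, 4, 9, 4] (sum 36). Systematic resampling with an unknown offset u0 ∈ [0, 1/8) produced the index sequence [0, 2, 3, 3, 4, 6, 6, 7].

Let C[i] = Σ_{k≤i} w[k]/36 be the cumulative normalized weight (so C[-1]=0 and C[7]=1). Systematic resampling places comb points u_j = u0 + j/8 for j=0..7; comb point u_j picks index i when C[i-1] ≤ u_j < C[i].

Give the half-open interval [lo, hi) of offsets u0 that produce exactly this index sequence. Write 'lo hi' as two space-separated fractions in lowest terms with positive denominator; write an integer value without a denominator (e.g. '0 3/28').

C = [1/36, 5/36, 1/4, 4/9, 19/36, 23/36, 8/9, 1]
j=0 picked index 0: u0 ∈ [0, 1/36)
j=1 picked index 2: u0 ∈ [1/72, 1/8)
j=2 picked index 3: u0 ∈ [0, 7/36)
j=3 picked index 3: u0 ∈ [-1/8, 5/72)
j=4 picked index 4: u0 ∈ [-1/18, 1/36)
j=5 picked index 6: u0 ∈ [1/72, 19/72)
j=6 picked index 6: u0 ∈ [-1/9, 5/36)
j=7 picked index 7: u0 ∈ [1/72, 1/8)
intersection: [1/72, 1/36)

1/72 1/36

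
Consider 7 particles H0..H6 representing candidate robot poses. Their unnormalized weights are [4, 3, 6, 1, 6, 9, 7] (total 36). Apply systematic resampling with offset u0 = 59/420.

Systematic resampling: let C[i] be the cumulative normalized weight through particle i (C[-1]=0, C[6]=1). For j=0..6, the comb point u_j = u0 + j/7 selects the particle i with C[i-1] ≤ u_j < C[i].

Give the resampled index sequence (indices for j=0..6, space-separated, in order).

C = [1/9, 7/36, 13/36, 7/18, 5/9, 29/36, 1]
j=0: u_0=59/420 ∈ [1/9, 7/36) → index 1
j=1: u_1=17/60 ∈ [7/36, 13/36) → index 2
j=2: u_2=179/420 ∈ [7/18, 5/9) → index 4
j=3: u_3=239/420 ∈ [5/9, 29/36) → index 5
j=4: u_4=299/420 ∈ [5/9, 29/36) → index 5
j=5: u_5=359/420 ∈ [29/36, 1) → index 6
j=6: u_6=419/420 ∈ [29/36, 1) → index 6

1 2 4 5 5 6 6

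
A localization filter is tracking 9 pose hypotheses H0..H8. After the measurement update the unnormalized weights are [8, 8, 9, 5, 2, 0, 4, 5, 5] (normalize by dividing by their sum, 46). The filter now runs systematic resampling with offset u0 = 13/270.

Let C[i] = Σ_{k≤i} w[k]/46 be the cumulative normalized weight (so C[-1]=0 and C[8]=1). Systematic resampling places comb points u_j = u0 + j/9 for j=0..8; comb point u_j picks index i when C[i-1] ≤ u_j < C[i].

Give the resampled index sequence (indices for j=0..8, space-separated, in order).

0 0 1 2 2 3 6 7 8

C = [4/23, 8/23, 25/46, 15/23, 16/23, 16/23, 18/23, 41/46, 1]
j=0: u_0=13/270 ∈ [0, 4/23) → index 0
j=1: u_1=43/270 ∈ [0, 4/23) → index 0
j=2: u_2=73/270 ∈ [4/23, 8/23) → index 1
j=3: u_3=103/270 ∈ [8/23, 25/46) → index 2
j=4: u_4=133/270 ∈ [8/23, 25/46) → index 2
j=5: u_5=163/270 ∈ [25/46, 15/23) → index 3
j=6: u_6=193/270 ∈ [16/23, 18/23) → index 6
j=7: u_7=223/270 ∈ [18/23, 41/46) → index 7
j=8: u_8=253/270 ∈ [41/46, 1) → index 8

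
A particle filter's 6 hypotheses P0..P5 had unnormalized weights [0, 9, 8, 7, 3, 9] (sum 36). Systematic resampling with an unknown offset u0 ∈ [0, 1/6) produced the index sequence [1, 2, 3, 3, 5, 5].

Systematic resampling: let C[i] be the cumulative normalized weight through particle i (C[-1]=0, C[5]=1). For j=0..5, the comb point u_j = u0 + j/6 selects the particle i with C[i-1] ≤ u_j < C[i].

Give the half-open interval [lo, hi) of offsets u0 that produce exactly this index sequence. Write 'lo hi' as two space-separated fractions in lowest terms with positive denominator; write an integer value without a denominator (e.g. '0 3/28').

5/36 1/6

C = [0, 1/4, 17/36, 2/3, 3/4, 1]
j=0 picked index 1: u0 ∈ [0, 1/4)
j=1 picked index 2: u0 ∈ [1/12, 11/36)
j=2 picked index 3: u0 ∈ [5/36, 1/3)
j=3 picked index 3: u0 ∈ [-1/36, 1/6)
j=4 picked index 5: u0 ∈ [1/12, 1/3)
j=5 picked index 5: u0 ∈ [-1/12, 1/6)
intersection: [5/36, 1/6)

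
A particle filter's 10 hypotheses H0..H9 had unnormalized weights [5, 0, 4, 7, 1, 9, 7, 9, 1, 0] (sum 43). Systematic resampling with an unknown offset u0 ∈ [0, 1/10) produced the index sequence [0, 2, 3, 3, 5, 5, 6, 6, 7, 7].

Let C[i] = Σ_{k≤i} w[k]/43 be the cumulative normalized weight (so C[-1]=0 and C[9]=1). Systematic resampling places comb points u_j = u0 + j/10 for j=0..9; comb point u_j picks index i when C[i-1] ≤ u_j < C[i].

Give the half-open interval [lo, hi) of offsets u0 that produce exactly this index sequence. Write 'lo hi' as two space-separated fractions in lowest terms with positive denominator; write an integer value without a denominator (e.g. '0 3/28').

7/430 29/430

C = [5/43, 5/43, 9/43, 16/43, 17/43, 26/43, 33/43, 42/43, 1, 1]
j=0 picked index 0: u0 ∈ [0, 5/43)
j=1 picked index 2: u0 ∈ [7/430, 47/430)
j=2 picked index 3: u0 ∈ [2/215, 37/215)
j=3 picked index 3: u0 ∈ [-39/430, 31/430)
j=4 picked index 5: u0 ∈ [-1/215, 44/215)
j=5 picked index 5: u0 ∈ [-9/86, 9/86)
j=6 picked index 6: u0 ∈ [1/215, 36/215)
j=7 picked index 6: u0 ∈ [-41/430, 29/430)
j=8 picked index 7: u0 ∈ [-7/215, 38/215)
j=9 picked index 7: u0 ∈ [-57/430, 33/430)
intersection: [7/430, 29/430)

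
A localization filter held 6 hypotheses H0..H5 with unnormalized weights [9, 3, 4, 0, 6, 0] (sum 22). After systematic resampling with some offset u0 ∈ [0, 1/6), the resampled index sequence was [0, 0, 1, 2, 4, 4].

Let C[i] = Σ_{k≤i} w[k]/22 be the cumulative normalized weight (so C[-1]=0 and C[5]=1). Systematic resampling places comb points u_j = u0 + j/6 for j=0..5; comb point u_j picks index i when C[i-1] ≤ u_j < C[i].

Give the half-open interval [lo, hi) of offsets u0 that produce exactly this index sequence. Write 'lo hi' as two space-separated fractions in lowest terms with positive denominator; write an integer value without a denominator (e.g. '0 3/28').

C = [9/22, 6/11, 8/11, 8/11, 1, 1]
j=0 picked index 0: u0 ∈ [0, 9/22)
j=1 picked index 0: u0 ∈ [-1/6, 8/33)
j=2 picked index 1: u0 ∈ [5/66, 7/33)
j=3 picked index 2: u0 ∈ [1/22, 5/22)
j=4 picked index 4: u0 ∈ [2/33, 1/3)
j=5 picked index 4: u0 ∈ [-7/66, 1/6)
intersection: [5/66, 1/6)

5/66 1/6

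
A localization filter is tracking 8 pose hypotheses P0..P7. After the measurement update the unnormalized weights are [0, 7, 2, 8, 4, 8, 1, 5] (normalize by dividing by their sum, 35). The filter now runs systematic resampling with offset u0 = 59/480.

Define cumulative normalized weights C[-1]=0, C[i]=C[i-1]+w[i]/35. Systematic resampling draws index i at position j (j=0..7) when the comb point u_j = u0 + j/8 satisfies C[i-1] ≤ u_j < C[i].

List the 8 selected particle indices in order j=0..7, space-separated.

C = [0, 1/5, 9/35, 17/35, 3/5, 29/35, 6/7, 1]
j=0: u_0=59/480 ∈ [0, 1/5) → index 1
j=1: u_1=119/480 ∈ [1/5, 9/35) → index 2
j=2: u_2=179/480 ∈ [9/35, 17/35) → index 3
j=3: u_3=239/480 ∈ [17/35, 3/5) → index 4
j=4: u_4=299/480 ∈ [3/5, 29/35) → index 5
j=5: u_5=359/480 ∈ [3/5, 29/35) → index 5
j=6: u_6=419/480 ∈ [6/7, 1) → index 7
j=7: u_7=479/480 ∈ [6/7, 1) → index 7

1 2 3 4 5 5 7 7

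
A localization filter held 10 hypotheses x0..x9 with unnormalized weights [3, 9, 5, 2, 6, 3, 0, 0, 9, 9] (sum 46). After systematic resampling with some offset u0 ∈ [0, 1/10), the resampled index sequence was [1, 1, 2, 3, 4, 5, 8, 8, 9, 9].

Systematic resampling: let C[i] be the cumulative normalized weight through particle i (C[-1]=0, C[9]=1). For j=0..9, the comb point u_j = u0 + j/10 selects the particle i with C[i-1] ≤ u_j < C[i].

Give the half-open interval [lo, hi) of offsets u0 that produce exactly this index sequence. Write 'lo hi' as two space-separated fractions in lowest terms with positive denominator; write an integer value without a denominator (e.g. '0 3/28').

C = [3/46, 6/23, 17/46, 19/46, 25/46, 14/23, 14/23, 14/23, 37/46, 1]
j=0 picked index 1: u0 ∈ [3/46, 6/23)
j=1 picked index 1: u0 ∈ [-4/115, 37/230)
j=2 picked index 2: u0 ∈ [7/115, 39/230)
j=3 picked index 3: u0 ∈ [8/115, 13/115)
j=4 picked index 4: u0 ∈ [3/230, 33/230)
j=5 picked index 5: u0 ∈ [1/23, 5/46)
j=6 picked index 8: u0 ∈ [1/115, 47/230)
j=7 picked index 8: u0 ∈ [-21/230, 12/115)
j=8 picked index 9: u0 ∈ [1/230, 1/5)
j=9 picked index 9: u0 ∈ [-11/115, 1/10)
intersection: [8/115, 1/10)

8/115 1/10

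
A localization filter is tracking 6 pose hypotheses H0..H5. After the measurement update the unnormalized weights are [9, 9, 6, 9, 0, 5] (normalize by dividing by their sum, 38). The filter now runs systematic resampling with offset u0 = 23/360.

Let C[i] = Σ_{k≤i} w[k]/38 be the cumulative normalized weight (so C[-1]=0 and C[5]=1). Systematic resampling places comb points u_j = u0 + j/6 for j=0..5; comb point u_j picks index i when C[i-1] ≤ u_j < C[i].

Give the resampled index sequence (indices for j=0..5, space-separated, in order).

0 0 1 2 3 5

C = [9/38, 9/19, 12/19, 33/38, 33/38, 1]
j=0: u_0=23/360 ∈ [0, 9/38) → index 0
j=1: u_1=83/360 ∈ [0, 9/38) → index 0
j=2: u_2=143/360 ∈ [9/38, 9/19) → index 1
j=3: u_3=203/360 ∈ [9/19, 12/19) → index 2
j=4: u_4=263/360 ∈ [12/19, 33/38) → index 3
j=5: u_5=323/360 ∈ [33/38, 1) → index 5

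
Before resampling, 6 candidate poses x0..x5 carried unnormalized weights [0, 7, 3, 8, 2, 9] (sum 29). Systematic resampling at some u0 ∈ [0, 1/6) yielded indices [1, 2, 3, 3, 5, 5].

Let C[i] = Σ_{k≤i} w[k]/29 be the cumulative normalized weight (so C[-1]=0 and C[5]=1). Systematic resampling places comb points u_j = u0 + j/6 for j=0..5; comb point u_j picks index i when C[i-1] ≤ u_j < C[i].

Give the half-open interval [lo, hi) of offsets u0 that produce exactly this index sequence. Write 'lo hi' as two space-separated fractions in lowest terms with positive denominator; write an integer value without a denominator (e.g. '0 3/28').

13/174 7/58

C = [0, 7/29, 10/29, 18/29, 20/29, 1]
j=0 picked index 1: u0 ∈ [0, 7/29)
j=1 picked index 2: u0 ∈ [13/174, 31/174)
j=2 picked index 3: u0 ∈ [1/87, 25/87)
j=3 picked index 3: u0 ∈ [-9/58, 7/58)
j=4 picked index 5: u0 ∈ [2/87, 1/3)
j=5 picked index 5: u0 ∈ [-25/174, 1/6)
intersection: [13/174, 7/58)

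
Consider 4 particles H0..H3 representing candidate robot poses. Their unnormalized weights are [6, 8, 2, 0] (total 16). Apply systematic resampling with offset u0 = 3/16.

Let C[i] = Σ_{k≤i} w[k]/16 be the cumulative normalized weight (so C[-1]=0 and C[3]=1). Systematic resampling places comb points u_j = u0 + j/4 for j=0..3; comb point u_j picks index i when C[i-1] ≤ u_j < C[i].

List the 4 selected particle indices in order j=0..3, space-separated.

0 1 1 2

C = [3/8, 7/8, 1, 1]
j=0: u_0=3/16 ∈ [0, 3/8) → index 0
j=1: u_1=7/16 ∈ [3/8, 7/8) → index 1
j=2: u_2=11/16 ∈ [3/8, 7/8) → index 1
j=3: u_3=15/16 ∈ [7/8, 1) → index 2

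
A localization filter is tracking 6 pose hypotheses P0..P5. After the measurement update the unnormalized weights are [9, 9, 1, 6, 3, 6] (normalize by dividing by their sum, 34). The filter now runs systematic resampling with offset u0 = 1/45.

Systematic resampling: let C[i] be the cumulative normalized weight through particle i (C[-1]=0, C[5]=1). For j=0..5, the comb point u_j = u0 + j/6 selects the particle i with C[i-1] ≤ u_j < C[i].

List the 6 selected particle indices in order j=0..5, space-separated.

C = [9/34, 9/17, 19/34, 25/34, 14/17, 1]
j=0: u_0=1/45 ∈ [0, 9/34) → index 0
j=1: u_1=17/90 ∈ [0, 9/34) → index 0
j=2: u_2=16/45 ∈ [9/34, 9/17) → index 1
j=3: u_3=47/90 ∈ [9/34, 9/17) → index 1
j=4: u_4=31/45 ∈ [19/34, 25/34) → index 3
j=5: u_5=77/90 ∈ [14/17, 1) → index 5

0 0 1 1 3 5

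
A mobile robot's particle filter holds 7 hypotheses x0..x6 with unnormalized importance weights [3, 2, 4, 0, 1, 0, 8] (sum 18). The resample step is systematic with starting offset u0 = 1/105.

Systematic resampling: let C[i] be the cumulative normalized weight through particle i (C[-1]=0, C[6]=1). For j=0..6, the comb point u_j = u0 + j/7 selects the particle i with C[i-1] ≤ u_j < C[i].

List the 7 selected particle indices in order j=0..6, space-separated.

0 0 2 2 6 6 6

C = [1/6, 5/18, 1/2, 1/2, 5/9, 5/9, 1]
j=0: u_0=1/105 ∈ [0, 1/6) → index 0
j=1: u_1=16/105 ∈ [0, 1/6) → index 0
j=2: u_2=31/105 ∈ [5/18, 1/2) → index 2
j=3: u_3=46/105 ∈ [5/18, 1/2) → index 2
j=4: u_4=61/105 ∈ [5/9, 1) → index 6
j=5: u_5=76/105 ∈ [5/9, 1) → index 6
j=6: u_6=13/15 ∈ [5/9, 1) → index 6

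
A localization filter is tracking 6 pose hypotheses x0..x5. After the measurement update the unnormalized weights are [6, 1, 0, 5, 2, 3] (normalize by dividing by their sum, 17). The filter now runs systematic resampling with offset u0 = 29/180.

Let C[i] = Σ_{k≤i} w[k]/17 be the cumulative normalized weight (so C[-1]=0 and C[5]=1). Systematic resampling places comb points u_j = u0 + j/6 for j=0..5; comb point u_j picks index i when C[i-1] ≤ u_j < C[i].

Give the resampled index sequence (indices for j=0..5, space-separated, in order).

0 0 3 3 5 5

C = [6/17, 7/17, 7/17, 12/17, 14/17, 1]
j=0: u_0=29/180 ∈ [0, 6/17) → index 0
j=1: u_1=59/180 ∈ [0, 6/17) → index 0
j=2: u_2=89/180 ∈ [7/17, 12/17) → index 3
j=3: u_3=119/180 ∈ [7/17, 12/17) → index 3
j=4: u_4=149/180 ∈ [14/17, 1) → index 5
j=5: u_5=179/180 ∈ [14/17, 1) → index 5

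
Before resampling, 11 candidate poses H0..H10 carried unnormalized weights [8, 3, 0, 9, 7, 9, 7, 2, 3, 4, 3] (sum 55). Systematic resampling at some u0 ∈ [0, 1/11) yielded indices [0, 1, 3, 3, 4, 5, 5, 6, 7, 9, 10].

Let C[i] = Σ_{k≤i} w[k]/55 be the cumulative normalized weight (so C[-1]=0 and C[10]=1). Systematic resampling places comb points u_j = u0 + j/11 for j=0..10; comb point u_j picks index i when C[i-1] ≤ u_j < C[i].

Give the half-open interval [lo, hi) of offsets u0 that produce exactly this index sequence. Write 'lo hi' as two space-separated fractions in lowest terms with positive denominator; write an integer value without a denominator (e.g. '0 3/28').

C = [8/55, 1/5, 1/5, 4/11, 27/55, 36/55, 43/55, 9/11, 48/55, 52/55, 1]
j=0 picked index 0: u0 ∈ [0, 8/55)
j=1 picked index 1: u0 ∈ [3/55, 6/55)
j=2 picked index 3: u0 ∈ [1/55, 2/11)
j=3 picked index 3: u0 ∈ [-4/55, 1/11)
j=4 picked index 4: u0 ∈ [0, 7/55)
j=5 picked index 5: u0 ∈ [2/55, 1/5)
j=6 picked index 5: u0 ∈ [-3/55, 6/55)
j=7 picked index 6: u0 ∈ [1/55, 8/55)
j=8 picked index 7: u0 ∈ [3/55, 1/11)
j=9 picked index 9: u0 ∈ [3/55, 7/55)
j=10 picked index 10: u0 ∈ [2/55, 1/11)
intersection: [3/55, 1/11)

3/55 1/11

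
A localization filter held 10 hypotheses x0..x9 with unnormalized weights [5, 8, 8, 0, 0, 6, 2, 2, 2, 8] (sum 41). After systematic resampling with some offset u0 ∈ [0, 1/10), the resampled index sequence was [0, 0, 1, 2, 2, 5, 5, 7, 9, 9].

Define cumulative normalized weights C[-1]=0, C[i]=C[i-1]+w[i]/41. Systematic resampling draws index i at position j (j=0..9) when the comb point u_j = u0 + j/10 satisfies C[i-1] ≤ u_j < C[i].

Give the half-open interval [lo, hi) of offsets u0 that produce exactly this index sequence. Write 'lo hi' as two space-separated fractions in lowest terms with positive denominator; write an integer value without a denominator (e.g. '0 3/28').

7/410 9/410

C = [5/41, 13/41, 21/41, 21/41, 21/41, 27/41, 29/41, 31/41, 33/41, 1]
j=0 picked index 0: u0 ∈ [0, 5/41)
j=1 picked index 0: u0 ∈ [-1/10, 9/410)
j=2 picked index 1: u0 ∈ [-16/205, 24/205)
j=3 picked index 2: u0 ∈ [7/410, 87/410)
j=4 picked index 2: u0 ∈ [-17/205, 23/205)
j=5 picked index 5: u0 ∈ [1/82, 13/82)
j=6 picked index 5: u0 ∈ [-18/205, 12/205)
j=7 picked index 7: u0 ∈ [3/410, 23/410)
j=8 picked index 9: u0 ∈ [1/205, 1/5)
j=9 picked index 9: u0 ∈ [-39/410, 1/10)
intersection: [7/410, 9/410)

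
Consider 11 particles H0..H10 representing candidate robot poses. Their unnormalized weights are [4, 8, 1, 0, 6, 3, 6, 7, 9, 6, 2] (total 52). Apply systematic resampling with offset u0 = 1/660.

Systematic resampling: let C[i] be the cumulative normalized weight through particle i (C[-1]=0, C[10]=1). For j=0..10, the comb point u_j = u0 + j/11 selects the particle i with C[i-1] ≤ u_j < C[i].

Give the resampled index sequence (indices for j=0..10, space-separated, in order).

0 1 1 4 4 6 7 7 8 8 9

C = [1/13, 3/13, 1/4, 1/4, 19/52, 11/26, 7/13, 35/52, 11/13, 25/26, 1]
j=0: u_0=1/660 ∈ [0, 1/13) → index 0
j=1: u_1=61/660 ∈ [1/13, 3/13) → index 1
j=2: u_2=11/60 ∈ [1/13, 3/13) → index 1
j=3: u_3=181/660 ∈ [1/4, 19/52) → index 4
j=4: u_4=241/660 ∈ [1/4, 19/52) → index 4
j=5: u_5=301/660 ∈ [11/26, 7/13) → index 6
j=6: u_6=361/660 ∈ [7/13, 35/52) → index 7
j=7: u_7=421/660 ∈ [7/13, 35/52) → index 7
j=8: u_8=481/660 ∈ [35/52, 11/13) → index 8
j=9: u_9=541/660 ∈ [35/52, 11/13) → index 8
j=10: u_10=601/660 ∈ [11/13, 25/26) → index 9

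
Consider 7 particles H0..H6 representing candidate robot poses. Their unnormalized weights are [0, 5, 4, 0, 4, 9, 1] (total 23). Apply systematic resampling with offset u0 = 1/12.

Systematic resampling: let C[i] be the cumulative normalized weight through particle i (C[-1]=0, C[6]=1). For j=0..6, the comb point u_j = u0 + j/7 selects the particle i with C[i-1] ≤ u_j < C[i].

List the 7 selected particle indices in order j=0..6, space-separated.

1 2 2 4 5 5 5

C = [0, 5/23, 9/23, 9/23, 13/23, 22/23, 1]
j=0: u_0=1/12 ∈ [0, 5/23) → index 1
j=1: u_1=19/84 ∈ [5/23, 9/23) → index 2
j=2: u_2=31/84 ∈ [5/23, 9/23) → index 2
j=3: u_3=43/84 ∈ [9/23, 13/23) → index 4
j=4: u_4=55/84 ∈ [13/23, 22/23) → index 5
j=5: u_5=67/84 ∈ [13/23, 22/23) → index 5
j=6: u_6=79/84 ∈ [13/23, 22/23) → index 5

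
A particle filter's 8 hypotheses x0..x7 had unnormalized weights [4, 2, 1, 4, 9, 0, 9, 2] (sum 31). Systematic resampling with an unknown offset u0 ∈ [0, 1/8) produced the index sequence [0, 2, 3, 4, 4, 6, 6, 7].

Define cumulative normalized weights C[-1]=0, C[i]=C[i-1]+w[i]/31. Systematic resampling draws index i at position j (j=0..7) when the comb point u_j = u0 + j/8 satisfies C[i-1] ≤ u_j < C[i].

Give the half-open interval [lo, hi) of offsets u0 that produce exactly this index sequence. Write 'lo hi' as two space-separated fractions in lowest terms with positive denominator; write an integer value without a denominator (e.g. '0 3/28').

C = [4/31, 6/31, 7/31, 11/31, 20/31, 20/31, 29/31, 1]
j=0 picked index 0: u0 ∈ [0, 4/31)
j=1 picked index 2: u0 ∈ [17/248, 25/248)
j=2 picked index 3: u0 ∈ [-3/124, 13/124)
j=3 picked index 4: u0 ∈ [-5/248, 67/248)
j=4 picked index 4: u0 ∈ [-9/62, 9/62)
j=5 picked index 6: u0 ∈ [5/248, 77/248)
j=6 picked index 6: u0 ∈ [-13/124, 23/124)
j=7 picked index 7: u0 ∈ [15/248, 1/8)
intersection: [17/248, 25/248)

17/248 25/248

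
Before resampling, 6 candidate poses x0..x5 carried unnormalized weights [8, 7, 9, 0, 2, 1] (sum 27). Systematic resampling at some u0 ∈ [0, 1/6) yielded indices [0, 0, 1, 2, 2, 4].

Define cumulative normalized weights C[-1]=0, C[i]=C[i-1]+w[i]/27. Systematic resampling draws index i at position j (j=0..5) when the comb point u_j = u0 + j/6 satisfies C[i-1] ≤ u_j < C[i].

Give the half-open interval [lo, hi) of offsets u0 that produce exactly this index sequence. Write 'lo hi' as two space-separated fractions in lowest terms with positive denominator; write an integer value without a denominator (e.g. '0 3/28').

1/18 7/54

C = [8/27, 5/9, 8/9, 8/9, 26/27, 1]
j=0 picked index 0: u0 ∈ [0, 8/27)
j=1 picked index 0: u0 ∈ [-1/6, 7/54)
j=2 picked index 1: u0 ∈ [-1/27, 2/9)
j=3 picked index 2: u0 ∈ [1/18, 7/18)
j=4 picked index 2: u0 ∈ [-1/9, 2/9)
j=5 picked index 4: u0 ∈ [1/18, 7/54)
intersection: [1/18, 7/54)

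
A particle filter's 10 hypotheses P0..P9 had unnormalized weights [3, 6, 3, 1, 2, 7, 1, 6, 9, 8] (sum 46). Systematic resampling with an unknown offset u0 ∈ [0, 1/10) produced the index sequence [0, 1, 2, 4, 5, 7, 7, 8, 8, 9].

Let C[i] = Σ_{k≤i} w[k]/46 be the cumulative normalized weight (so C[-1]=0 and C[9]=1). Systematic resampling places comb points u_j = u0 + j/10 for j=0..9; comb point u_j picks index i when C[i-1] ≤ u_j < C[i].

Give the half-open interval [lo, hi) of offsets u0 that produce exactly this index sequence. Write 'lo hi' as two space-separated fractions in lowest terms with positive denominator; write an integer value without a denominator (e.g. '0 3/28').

0 3/115

C = [3/46, 9/46, 6/23, 13/46, 15/46, 11/23, 1/2, 29/46, 19/23, 1]
j=0 picked index 0: u0 ∈ [0, 3/46)
j=1 picked index 1: u0 ∈ [-4/115, 11/115)
j=2 picked index 2: u0 ∈ [-1/230, 7/115)
j=3 picked index 4: u0 ∈ [-2/115, 3/115)
j=4 picked index 5: u0 ∈ [-17/230, 9/115)
j=5 picked index 7: u0 ∈ [0, 3/23)
j=6 picked index 7: u0 ∈ [-1/10, 7/230)
j=7 picked index 8: u0 ∈ [-8/115, 29/230)
j=8 picked index 8: u0 ∈ [-39/230, 3/115)
j=9 picked index 9: u0 ∈ [-17/230, 1/10)
intersection: [0, 3/115)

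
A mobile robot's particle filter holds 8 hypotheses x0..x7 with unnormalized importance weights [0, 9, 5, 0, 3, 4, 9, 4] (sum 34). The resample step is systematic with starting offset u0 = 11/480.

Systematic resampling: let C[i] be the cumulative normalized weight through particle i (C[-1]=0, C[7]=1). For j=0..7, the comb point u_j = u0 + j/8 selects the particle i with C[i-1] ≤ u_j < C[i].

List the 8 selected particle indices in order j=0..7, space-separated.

C = [0, 9/34, 7/17, 7/17, 1/2, 21/34, 15/17, 1]
j=0: u_0=11/480 ∈ [0, 9/34) → index 1
j=1: u_1=71/480 ∈ [0, 9/34) → index 1
j=2: u_2=131/480 ∈ [9/34, 7/17) → index 2
j=3: u_3=191/480 ∈ [9/34, 7/17) → index 2
j=4: u_4=251/480 ∈ [1/2, 21/34) → index 5
j=5: u_5=311/480 ∈ [21/34, 15/17) → index 6
j=6: u_6=371/480 ∈ [21/34, 15/17) → index 6
j=7: u_7=431/480 ∈ [15/17, 1) → index 7

1 1 2 2 5 6 6 7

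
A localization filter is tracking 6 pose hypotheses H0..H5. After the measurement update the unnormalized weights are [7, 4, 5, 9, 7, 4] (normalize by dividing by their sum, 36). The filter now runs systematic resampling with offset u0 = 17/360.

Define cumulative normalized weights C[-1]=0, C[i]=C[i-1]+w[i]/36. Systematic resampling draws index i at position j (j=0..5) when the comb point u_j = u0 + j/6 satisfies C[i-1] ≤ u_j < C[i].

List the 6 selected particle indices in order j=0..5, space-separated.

0 1 2 3 4 4

C = [7/36, 11/36, 4/9, 25/36, 8/9, 1]
j=0: u_0=17/360 ∈ [0, 7/36) → index 0
j=1: u_1=77/360 ∈ [7/36, 11/36) → index 1
j=2: u_2=137/360 ∈ [11/36, 4/9) → index 2
j=3: u_3=197/360 ∈ [4/9, 25/36) → index 3
j=4: u_4=257/360 ∈ [25/36, 8/9) → index 4
j=5: u_5=317/360 ∈ [25/36, 8/9) → index 4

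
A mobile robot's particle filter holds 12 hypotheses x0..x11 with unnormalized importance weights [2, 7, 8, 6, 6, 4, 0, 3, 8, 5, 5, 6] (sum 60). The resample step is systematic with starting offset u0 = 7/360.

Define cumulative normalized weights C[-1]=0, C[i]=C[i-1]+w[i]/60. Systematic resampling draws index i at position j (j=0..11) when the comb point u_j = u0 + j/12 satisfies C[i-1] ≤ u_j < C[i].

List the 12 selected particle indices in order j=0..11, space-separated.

0 1 2 2 3 4 5 8 8 9 10 11

C = [1/30, 3/20, 17/60, 23/60, 29/60, 11/20, 11/20, 3/5, 11/15, 49/60, 9/10, 1]
j=0: u_0=7/360 ∈ [0, 1/30) → index 0
j=1: u_1=37/360 ∈ [1/30, 3/20) → index 1
j=2: u_2=67/360 ∈ [3/20, 17/60) → index 2
j=3: u_3=97/360 ∈ [3/20, 17/60) → index 2
j=4: u_4=127/360 ∈ [17/60, 23/60) → index 3
j=5: u_5=157/360 ∈ [23/60, 29/60) → index 4
j=6: u_6=187/360 ∈ [29/60, 11/20) → index 5
j=7: u_7=217/360 ∈ [3/5, 11/15) → index 8
j=8: u_8=247/360 ∈ [3/5, 11/15) → index 8
j=9: u_9=277/360 ∈ [11/15, 49/60) → index 9
j=10: u_10=307/360 ∈ [49/60, 9/10) → index 10
j=11: u_11=337/360 ∈ [9/10, 1) → index 11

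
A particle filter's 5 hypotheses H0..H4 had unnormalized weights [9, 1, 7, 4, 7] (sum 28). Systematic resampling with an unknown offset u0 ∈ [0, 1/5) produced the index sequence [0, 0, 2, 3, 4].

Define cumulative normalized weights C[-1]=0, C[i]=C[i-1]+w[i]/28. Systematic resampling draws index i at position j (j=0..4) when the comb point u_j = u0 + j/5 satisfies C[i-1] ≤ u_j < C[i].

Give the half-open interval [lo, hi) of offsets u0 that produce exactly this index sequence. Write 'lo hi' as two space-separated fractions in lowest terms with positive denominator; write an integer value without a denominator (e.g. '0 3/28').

C = [9/28, 5/14, 17/28, 3/4, 1]
j=0 picked index 0: u0 ∈ [0, 9/28)
j=1 picked index 0: u0 ∈ [-1/5, 17/140)
j=2 picked index 2: u0 ∈ [-3/70, 29/140)
j=3 picked index 3: u0 ∈ [1/140, 3/20)
j=4 picked index 4: u0 ∈ [-1/20, 1/5)
intersection: [1/140, 17/140)

1/140 17/140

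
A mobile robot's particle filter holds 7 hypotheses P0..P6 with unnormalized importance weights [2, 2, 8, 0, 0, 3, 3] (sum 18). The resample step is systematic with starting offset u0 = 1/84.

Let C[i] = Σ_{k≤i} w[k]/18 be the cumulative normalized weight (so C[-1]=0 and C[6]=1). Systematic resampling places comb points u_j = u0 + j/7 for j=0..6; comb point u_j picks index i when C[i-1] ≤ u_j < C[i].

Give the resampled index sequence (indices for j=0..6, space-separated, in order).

0 1 2 2 2 5 6

C = [1/9, 2/9, 2/3, 2/3, 2/3, 5/6, 1]
j=0: u_0=1/84 ∈ [0, 1/9) → index 0
j=1: u_1=13/84 ∈ [1/9, 2/9) → index 1
j=2: u_2=25/84 ∈ [2/9, 2/3) → index 2
j=3: u_3=37/84 ∈ [2/9, 2/3) → index 2
j=4: u_4=7/12 ∈ [2/9, 2/3) → index 2
j=5: u_5=61/84 ∈ [2/3, 5/6) → index 5
j=6: u_6=73/84 ∈ [5/6, 1) → index 6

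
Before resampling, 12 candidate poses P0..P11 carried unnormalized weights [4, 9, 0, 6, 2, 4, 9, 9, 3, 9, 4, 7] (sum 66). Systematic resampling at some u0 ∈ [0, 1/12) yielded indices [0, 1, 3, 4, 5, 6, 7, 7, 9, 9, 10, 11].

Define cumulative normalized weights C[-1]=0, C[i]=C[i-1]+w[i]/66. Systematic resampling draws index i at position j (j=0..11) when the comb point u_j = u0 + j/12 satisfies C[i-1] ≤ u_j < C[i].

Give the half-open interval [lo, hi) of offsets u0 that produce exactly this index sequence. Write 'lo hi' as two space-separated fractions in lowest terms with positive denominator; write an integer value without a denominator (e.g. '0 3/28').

C = [2/33, 13/66, 13/66, 19/66, 7/22, 25/66, 17/33, 43/66, 23/33, 5/6, 59/66, 1]
j=0 picked index 0: u0 ∈ [0, 2/33)
j=1 picked index 1: u0 ∈ [-1/44, 5/44)
j=2 picked index 3: u0 ∈ [1/33, 4/33)
j=3 picked index 4: u0 ∈ [5/132, 3/44)
j=4 picked index 5: u0 ∈ [-1/66, 1/22)
j=5 picked index 6: u0 ∈ [-5/132, 13/132)
j=6 picked index 7: u0 ∈ [1/66, 5/33)
j=7 picked index 7: u0 ∈ [-3/44, 3/44)
j=8 picked index 9: u0 ∈ [1/33, 1/6)
j=9 picked index 9: u0 ∈ [-7/132, 1/12)
j=10 picked index 10: u0 ∈ [0, 2/33)
j=11 picked index 11: u0 ∈ [-1/44, 1/12)
intersection: [5/132, 1/22)

5/132 1/22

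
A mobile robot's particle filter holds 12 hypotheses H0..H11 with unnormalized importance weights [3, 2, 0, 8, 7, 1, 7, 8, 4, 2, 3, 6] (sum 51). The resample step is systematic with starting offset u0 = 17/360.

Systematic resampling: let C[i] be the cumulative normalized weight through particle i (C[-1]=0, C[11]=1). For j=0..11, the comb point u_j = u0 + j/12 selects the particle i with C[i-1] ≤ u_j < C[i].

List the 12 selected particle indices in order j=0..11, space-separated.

C = [1/17, 5/51, 5/51, 13/51, 20/51, 7/17, 28/51, 12/17, 40/51, 14/17, 15/17, 1]
j=0: u_0=17/360 ∈ [0, 1/17) → index 0
j=1: u_1=47/360 ∈ [5/51, 13/51) → index 3
j=2: u_2=77/360 ∈ [5/51, 13/51) → index 3
j=3: u_3=107/360 ∈ [13/51, 20/51) → index 4
j=4: u_4=137/360 ∈ [13/51, 20/51) → index 4
j=5: u_5=167/360 ∈ [7/17, 28/51) → index 6
j=6: u_6=197/360 ∈ [7/17, 28/51) → index 6
j=7: u_7=227/360 ∈ [28/51, 12/17) → index 7
j=8: u_8=257/360 ∈ [12/17, 40/51) → index 8
j=9: u_9=287/360 ∈ [40/51, 14/17) → index 9
j=10: u_10=317/360 ∈ [14/17, 15/17) → index 10
j=11: u_11=347/360 ∈ [15/17, 1) → index 11

0 3 3 4 4 6 6 7 8 9 10 11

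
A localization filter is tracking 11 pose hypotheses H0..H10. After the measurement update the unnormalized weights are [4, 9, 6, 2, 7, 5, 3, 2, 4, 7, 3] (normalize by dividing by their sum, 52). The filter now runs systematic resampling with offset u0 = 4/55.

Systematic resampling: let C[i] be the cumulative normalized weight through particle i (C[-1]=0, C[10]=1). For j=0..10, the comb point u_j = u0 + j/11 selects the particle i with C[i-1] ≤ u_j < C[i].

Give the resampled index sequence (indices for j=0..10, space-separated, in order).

C = [1/13, 1/4, 19/52, 21/52, 7/13, 33/52, 9/13, 19/26, 21/26, 49/52, 1]
j=0: u_0=4/55 ∈ [0, 1/13) → index 0
j=1: u_1=9/55 ∈ [1/13, 1/4) → index 1
j=2: u_2=14/55 ∈ [1/4, 19/52) → index 2
j=3: u_3=19/55 ∈ [1/4, 19/52) → index 2
j=4: u_4=24/55 ∈ [21/52, 7/13) → index 4
j=5: u_5=29/55 ∈ [21/52, 7/13) → index 4
j=6: u_6=34/55 ∈ [7/13, 33/52) → index 5
j=7: u_7=39/55 ∈ [9/13, 19/26) → index 7
j=8: u_8=4/5 ∈ [19/26, 21/26) → index 8
j=9: u_9=49/55 ∈ [21/26, 49/52) → index 9
j=10: u_10=54/55 ∈ [49/52, 1) → index 10

0 1 2 2 4 4 5 7 8 9 10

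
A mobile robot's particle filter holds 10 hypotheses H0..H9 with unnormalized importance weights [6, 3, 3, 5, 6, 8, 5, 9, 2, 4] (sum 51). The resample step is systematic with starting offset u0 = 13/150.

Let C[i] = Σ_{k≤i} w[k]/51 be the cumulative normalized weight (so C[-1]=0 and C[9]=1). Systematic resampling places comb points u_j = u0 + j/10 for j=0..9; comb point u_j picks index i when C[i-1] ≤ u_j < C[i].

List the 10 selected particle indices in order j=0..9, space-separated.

C = [2/17, 3/17, 4/17, 1/3, 23/51, 31/51, 12/17, 15/17, 47/51, 1]
j=0: u_0=13/150 ∈ [0, 2/17) → index 0
j=1: u_1=14/75 ∈ [3/17, 4/17) → index 2
j=2: u_2=43/150 ∈ [4/17, 1/3) → index 3
j=3: u_3=29/75 ∈ [1/3, 23/51) → index 4
j=4: u_4=73/150 ∈ [23/51, 31/51) → index 5
j=5: u_5=44/75 ∈ [23/51, 31/51) → index 5
j=6: u_6=103/150 ∈ [31/51, 12/17) → index 6
j=7: u_7=59/75 ∈ [12/17, 15/17) → index 7
j=8: u_8=133/150 ∈ [15/17, 47/51) → index 8
j=9: u_9=74/75 ∈ [47/51, 1) → index 9

0 2 3 4 5 5 6 7 8 9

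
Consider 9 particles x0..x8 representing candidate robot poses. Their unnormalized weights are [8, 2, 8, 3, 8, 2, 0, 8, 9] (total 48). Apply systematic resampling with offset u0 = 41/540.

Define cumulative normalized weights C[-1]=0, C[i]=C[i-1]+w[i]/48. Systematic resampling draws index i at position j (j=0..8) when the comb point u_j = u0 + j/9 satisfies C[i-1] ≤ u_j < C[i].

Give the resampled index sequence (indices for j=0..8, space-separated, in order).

0 1 2 3 4 5 7 8 8

C = [1/6, 5/24, 3/8, 7/16, 29/48, 31/48, 31/48, 13/16, 1]
j=0: u_0=41/540 ∈ [0, 1/6) → index 0
j=1: u_1=101/540 ∈ [1/6, 5/24) → index 1
j=2: u_2=161/540 ∈ [5/24, 3/8) → index 2
j=3: u_3=221/540 ∈ [3/8, 7/16) → index 3
j=4: u_4=281/540 ∈ [7/16, 29/48) → index 4
j=5: u_5=341/540 ∈ [29/48, 31/48) → index 5
j=6: u_6=401/540 ∈ [31/48, 13/16) → index 7
j=7: u_7=461/540 ∈ [13/16, 1) → index 8
j=8: u_8=521/540 ∈ [13/16, 1) → index 8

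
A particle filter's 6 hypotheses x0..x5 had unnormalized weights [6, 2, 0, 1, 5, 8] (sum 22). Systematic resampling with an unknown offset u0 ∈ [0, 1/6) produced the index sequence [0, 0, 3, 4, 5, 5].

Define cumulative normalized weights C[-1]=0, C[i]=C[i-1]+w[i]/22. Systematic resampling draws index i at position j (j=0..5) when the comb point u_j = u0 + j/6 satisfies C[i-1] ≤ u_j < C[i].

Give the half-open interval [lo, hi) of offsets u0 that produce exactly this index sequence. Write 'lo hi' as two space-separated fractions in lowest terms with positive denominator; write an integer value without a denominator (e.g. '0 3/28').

C = [3/11, 4/11, 4/11, 9/22, 7/11, 1]
j=0 picked index 0: u0 ∈ [0, 3/11)
j=1 picked index 0: u0 ∈ [-1/6, 7/66)
j=2 picked index 3: u0 ∈ [1/33, 5/66)
j=3 picked index 4: u0 ∈ [-1/11, 3/22)
j=4 picked index 5: u0 ∈ [-1/33, 1/3)
j=5 picked index 5: u0 ∈ [-13/66, 1/6)
intersection: [1/33, 5/66)

1/33 5/66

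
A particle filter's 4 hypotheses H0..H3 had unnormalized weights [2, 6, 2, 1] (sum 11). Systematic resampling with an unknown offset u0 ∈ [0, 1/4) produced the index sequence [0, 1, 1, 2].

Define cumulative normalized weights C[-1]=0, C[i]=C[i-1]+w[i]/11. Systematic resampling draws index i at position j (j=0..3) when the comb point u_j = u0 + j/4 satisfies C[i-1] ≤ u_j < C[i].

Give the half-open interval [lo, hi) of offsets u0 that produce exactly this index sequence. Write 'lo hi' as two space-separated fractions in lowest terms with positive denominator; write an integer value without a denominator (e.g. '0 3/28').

C = [2/11, 8/11, 10/11, 1]
j=0 picked index 0: u0 ∈ [0, 2/11)
j=1 picked index 1: u0 ∈ [-3/44, 21/44)
j=2 picked index 1: u0 ∈ [-7/22, 5/22)
j=3 picked index 2: u0 ∈ [-1/44, 7/44)
intersection: [0, 7/44)

0 7/44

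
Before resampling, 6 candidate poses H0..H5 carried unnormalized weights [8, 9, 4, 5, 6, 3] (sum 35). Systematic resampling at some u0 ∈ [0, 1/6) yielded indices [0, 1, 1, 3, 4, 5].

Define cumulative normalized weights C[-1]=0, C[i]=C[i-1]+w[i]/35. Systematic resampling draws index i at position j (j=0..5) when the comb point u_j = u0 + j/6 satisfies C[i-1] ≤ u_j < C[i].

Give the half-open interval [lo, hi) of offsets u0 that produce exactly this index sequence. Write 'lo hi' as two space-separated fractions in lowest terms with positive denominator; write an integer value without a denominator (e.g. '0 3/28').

C = [8/35, 17/35, 3/5, 26/35, 32/35, 1]
j=0 picked index 0: u0 ∈ [0, 8/35)
j=1 picked index 1: u0 ∈ [13/210, 67/210)
j=2 picked index 1: u0 ∈ [-11/105, 16/105)
j=3 picked index 3: u0 ∈ [1/10, 17/70)
j=4 picked index 4: u0 ∈ [8/105, 26/105)
j=5 picked index 5: u0 ∈ [17/210, 1/6)
intersection: [1/10, 16/105)

1/10 16/105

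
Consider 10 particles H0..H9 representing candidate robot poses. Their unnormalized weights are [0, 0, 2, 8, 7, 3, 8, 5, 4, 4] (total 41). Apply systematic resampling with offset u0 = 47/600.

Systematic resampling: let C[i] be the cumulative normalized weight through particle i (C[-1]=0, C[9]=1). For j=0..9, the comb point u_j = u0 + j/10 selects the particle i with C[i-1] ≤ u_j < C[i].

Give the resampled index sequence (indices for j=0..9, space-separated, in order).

C = [0, 0, 2/41, 10/41, 17/41, 20/41, 28/41, 33/41, 37/41, 1]
j=0: u_0=47/600 ∈ [2/41, 10/41) → index 3
j=1: u_1=107/600 ∈ [2/41, 10/41) → index 3
j=2: u_2=167/600 ∈ [10/41, 17/41) → index 4
j=3: u_3=227/600 ∈ [10/41, 17/41) → index 4
j=4: u_4=287/600 ∈ [17/41, 20/41) → index 5
j=5: u_5=347/600 ∈ [20/41, 28/41) → index 6
j=6: u_6=407/600 ∈ [20/41, 28/41) → index 6
j=7: u_7=467/600 ∈ [28/41, 33/41) → index 7
j=8: u_8=527/600 ∈ [33/41, 37/41) → index 8
j=9: u_9=587/600 ∈ [37/41, 1) → index 9

3 3 4 4 5 6 6 7 8 9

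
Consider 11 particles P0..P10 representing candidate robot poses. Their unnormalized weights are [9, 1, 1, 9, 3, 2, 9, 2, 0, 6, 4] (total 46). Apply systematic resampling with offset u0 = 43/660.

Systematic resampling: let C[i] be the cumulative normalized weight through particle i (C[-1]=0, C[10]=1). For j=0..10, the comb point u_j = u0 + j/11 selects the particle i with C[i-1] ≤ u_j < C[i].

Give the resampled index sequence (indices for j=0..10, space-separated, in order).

0 0 3 3 3 5 6 6 9 9 10

C = [9/46, 5/23, 11/46, 10/23, 1/2, 25/46, 17/23, 18/23, 18/23, 21/23, 1]
j=0: u_0=43/660 ∈ [0, 9/46) → index 0
j=1: u_1=103/660 ∈ [0, 9/46) → index 0
j=2: u_2=163/660 ∈ [11/46, 10/23) → index 3
j=3: u_3=223/660 ∈ [11/46, 10/23) → index 3
j=4: u_4=283/660 ∈ [11/46, 10/23) → index 3
j=5: u_5=343/660 ∈ [1/2, 25/46) → index 5
j=6: u_6=403/660 ∈ [25/46, 17/23) → index 6
j=7: u_7=463/660 ∈ [25/46, 17/23) → index 6
j=8: u_8=523/660 ∈ [18/23, 21/23) → index 9
j=9: u_9=53/60 ∈ [18/23, 21/23) → index 9
j=10: u_10=643/660 ∈ [21/23, 1) → index 10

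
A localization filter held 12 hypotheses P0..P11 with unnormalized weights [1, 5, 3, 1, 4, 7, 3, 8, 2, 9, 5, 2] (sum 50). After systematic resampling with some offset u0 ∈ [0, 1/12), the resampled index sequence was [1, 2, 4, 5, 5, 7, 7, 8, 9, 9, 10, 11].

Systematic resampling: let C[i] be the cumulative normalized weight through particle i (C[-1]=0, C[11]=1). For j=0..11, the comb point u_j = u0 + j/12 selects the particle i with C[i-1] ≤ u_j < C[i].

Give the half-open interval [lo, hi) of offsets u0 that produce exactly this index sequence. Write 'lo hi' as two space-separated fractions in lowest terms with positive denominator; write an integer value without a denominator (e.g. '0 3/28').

C = [1/50, 3/25, 9/50, 1/5, 7/25, 21/50, 12/25, 16/25, 17/25, 43/50, 24/25, 1]
j=0 picked index 1: u0 ∈ [1/50, 3/25)
j=1 picked index 2: u0 ∈ [11/300, 29/300)
j=2 picked index 4: u0 ∈ [1/30, 17/150)
j=3 picked index 5: u0 ∈ [3/100, 17/100)
j=4 picked index 5: u0 ∈ [-4/75, 13/150)
j=5 picked index 7: u0 ∈ [19/300, 67/300)
j=6 picked index 7: u0 ∈ [-1/50, 7/50)
j=7 picked index 8: u0 ∈ [17/300, 29/300)
j=8 picked index 9: u0 ∈ [1/75, 29/150)
j=9 picked index 9: u0 ∈ [-7/100, 11/100)
j=10 picked index 10: u0 ∈ [2/75, 19/150)
j=11 picked index 11: u0 ∈ [13/300, 1/12)
intersection: [19/300, 1/12)

19/300 1/12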